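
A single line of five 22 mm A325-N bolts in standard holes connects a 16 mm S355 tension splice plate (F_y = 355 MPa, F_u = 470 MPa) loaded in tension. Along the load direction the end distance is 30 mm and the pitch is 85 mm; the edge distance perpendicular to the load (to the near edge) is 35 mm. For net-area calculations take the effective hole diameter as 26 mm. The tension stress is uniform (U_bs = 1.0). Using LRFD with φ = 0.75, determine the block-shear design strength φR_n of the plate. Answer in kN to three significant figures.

Shear plane L_v = 30 + 4·85 = 370 mm; A_gv = 370 × 16 = 5920 mm².
A_nv = (370 − 4.5·26) × 16 = 4048 mm².
A_nt = (35 − 0.5·26) × 16 = 352 mm².
0.6 F_u A_nv = 1142 kN; 0.6 F_y A_gv = 1261 kN → shear rupture governs the shear term.
R_n = 1142 + 1.0 × 470 × 352 / 1000 = 1307 kN.
Design strength φR_n = 0.75 × 1307 = 980 kN.

980 kN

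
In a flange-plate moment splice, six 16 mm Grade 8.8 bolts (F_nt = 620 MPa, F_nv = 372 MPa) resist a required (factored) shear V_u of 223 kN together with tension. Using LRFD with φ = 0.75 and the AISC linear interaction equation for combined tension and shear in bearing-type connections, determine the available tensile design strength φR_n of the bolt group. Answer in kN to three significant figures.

A_b = π·16²/4 = 201.1 mm²; f_rv = 223 × 1000 / (6 × 201.1) = 184.9 MPa.
F'_nt = 1.3 F_nt − (F_nt / φF_nv) f_rv = 1.3·620 − (620/(0.75·372))·184.9 = 395.2 MPa, capped at F_nt → F'_nt = 395.2 MPa.
R_n = F'_nt · A_b · n = 395.2 × 201.1 × 6 / 1000 = 476.8 kN.
Design strength φR_n = 0.75 × 476.8 = 358 kN.

358 kN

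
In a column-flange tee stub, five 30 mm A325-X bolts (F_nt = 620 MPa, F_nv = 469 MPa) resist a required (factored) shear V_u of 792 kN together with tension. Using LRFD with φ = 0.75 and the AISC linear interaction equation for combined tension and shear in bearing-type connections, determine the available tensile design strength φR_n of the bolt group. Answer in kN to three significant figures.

A_b = π·30²/4 = 706.9 mm²; f_rv = 792 × 1000 / (5 × 706.9) = 224.1 MPa.
F'_nt = 1.3 F_nt − (F_nt / φF_nv) f_rv = 1.3·620 − (620/(0.75·469))·224.1 = 411 MPa, capped at F_nt → F'_nt = 411 MPa.
R_n = F'_nt · A_b · n = 411 × 706.9 × 5 / 1000 = 1453 kN.
Design strength φR_n = 0.75 × 1453 = 1090 kN.

1090 kN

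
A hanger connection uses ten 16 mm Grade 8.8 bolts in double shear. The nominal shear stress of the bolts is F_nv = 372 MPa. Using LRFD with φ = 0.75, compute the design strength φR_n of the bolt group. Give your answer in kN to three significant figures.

A_b = π × 16² / 4 = 201.1 mm².
R_n = F_nv · A_b · n · n_s = 372 × 201.1 × 10 × 2 / 1000 = 1496 kN.
Design strength φR_n = 0.75 × 1496 = 1120 kN.

1120 kN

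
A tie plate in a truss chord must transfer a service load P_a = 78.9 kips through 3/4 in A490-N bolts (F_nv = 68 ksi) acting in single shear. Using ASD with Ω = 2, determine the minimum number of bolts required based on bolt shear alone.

A_b = π·0.75²/4 = 0.4418 in².
Per-bolt allowable strength R_n/Ω = 68 × 0.4418 × 1 / 2 = 15.02 kips.
n ≥ 78.9 / 15.02 = 5.253 → use 6 bolts.

6 bolts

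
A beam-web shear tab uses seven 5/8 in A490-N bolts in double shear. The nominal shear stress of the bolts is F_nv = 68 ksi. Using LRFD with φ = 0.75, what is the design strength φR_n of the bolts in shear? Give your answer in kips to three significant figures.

219 kips

A_b = π × 0.625² / 4 = 0.3068 in².
R_n = F_nv · A_b · n · n_s = 68 × 0.3068 × 7 × 2 = 292.1 kips.
Design strength φR_n = 0.75 × 292.1 = 219 kips.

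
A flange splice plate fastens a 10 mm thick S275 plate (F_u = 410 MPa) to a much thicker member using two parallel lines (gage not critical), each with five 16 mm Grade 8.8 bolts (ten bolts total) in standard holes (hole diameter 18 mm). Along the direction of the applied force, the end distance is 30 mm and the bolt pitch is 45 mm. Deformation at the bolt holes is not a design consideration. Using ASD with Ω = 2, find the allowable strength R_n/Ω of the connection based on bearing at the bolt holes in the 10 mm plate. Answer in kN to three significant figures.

793 kN

Per bolt r_n = 1.5 l_c t F_u ≤ 3.0 d t F_u; upper limit = 3.0 × 16 × 10 × 410 / 1000 = 196.8 kN.
Edge bolt: l_c = 30 − 18/2 = 21 mm → 1.5 × 21 × 10 × 410 / 1000 = 129.2 → r_n = 129.2 kN.
Interior bolts: l_c = 45 − 18 = 27 mm → 1.5 × 27 × 10 × 410 / 1000 = 166.1 → r_n = 166.1 kN.
R_n = 2 × 129.2 + 8 × 166.1 = 1587 kN.
Allowable strength R_n/Ω = 1587 / 2 = 793 kN.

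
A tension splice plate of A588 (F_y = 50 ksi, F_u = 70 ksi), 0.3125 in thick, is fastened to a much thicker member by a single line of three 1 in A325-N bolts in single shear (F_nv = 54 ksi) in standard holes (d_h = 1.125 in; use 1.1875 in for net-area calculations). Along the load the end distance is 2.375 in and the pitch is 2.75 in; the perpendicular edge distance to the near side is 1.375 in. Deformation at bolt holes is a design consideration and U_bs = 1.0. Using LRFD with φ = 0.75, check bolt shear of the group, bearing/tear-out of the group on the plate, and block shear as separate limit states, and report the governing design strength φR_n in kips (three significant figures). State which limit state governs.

Bolt shear: A_b = π·1²/4 = 0.7854 in²; R_n = 54 × 0.7854 × 3 × 1 = 127.2 kips → 0.75 × 127.2 = 95.4 kips.
Bearing: edge l_c = 1.812, r_n = 47.58 kips; interior l_c = 1.625, r_n = 42.66 kips; R_n = 47.58 + 2·42.66 = 132.9 kips → 99.7 kips.
Block shear: A_gv = 2.461, A_nv = 1.533, A_nt = 0.2441 in²; R_n = min(0.6F_uA_nv, 0.6F_yA_gv) + U_bs·F_u·A_nt = 81.48 kips → 61.1 kips.
Block shear governs: 61.1 kips.

61.1 kips (block shear governs)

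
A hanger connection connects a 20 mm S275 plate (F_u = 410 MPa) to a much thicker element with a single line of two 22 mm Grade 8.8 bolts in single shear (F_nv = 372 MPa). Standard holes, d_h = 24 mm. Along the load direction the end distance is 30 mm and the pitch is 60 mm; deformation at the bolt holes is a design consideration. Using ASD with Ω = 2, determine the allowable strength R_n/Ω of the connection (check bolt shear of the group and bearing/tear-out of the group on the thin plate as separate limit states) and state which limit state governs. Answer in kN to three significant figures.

141 kN (bolt shear governs)

Bolt shear: A_b = π·22²/4 = 380.1 mm²; R_n = 372 × 380.1 × 2 × 1 / 1000 = 282.8 kN → 282.8 / 2 = 141 kN.
Bearing (1.2 l_c t F_u ≤ 2.4 d t F_u): upper limit = 2.4·22·20·410 / 1000 = 433 kN.
  Edge l_c = 30 − 24/2 = 18 → r_n = 177.1 kN; interior l_c = 60 − 24 = 36 → r_n = 354.2 kN.
  R_n,bearing = 1·177.1 + 1·354.2 = 531.4 kN → 531.4 / 2 = 266 kN.
Bolt shear governs: 141 kN.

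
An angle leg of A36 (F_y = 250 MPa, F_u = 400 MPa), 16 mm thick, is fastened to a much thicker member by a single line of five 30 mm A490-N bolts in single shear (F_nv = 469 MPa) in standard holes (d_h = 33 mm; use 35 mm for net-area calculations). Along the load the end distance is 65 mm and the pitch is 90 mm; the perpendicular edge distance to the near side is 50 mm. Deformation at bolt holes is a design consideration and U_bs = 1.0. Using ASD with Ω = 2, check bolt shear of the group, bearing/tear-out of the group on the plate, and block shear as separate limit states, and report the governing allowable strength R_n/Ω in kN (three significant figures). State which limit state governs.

614 kN (block shear governs)

Bolt shear: A_b = π·30²/4 = 706.9 mm²; R_n = 469 × 706.9 × 5 × 1 / 1000 = 1658 kN → 1658 / 2 = 829 kN.
Bearing: edge l_c = 48.5, r_n = 372.5 kN; interior l_c = 57, r_n = 437.8 kN; R_n = 372.5 + 4·437.8 = 2124 kN → 1060 kN.
Block shear: A_gv = 6800, A_nv = 4280, A_nt = 520 mm²; R_n = min(0.6F_uA_nv, 0.6F_yA_gv) + U_bs·F_u·A_nt = 1228 kN → 614 kN.
Block shear governs: 614 kN.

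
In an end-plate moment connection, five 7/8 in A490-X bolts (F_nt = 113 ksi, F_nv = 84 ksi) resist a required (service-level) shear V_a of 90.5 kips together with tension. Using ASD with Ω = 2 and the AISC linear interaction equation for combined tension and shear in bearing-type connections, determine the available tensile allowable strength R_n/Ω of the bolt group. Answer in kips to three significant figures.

99.1 kips

A_b = π·0.875²/4 = 0.6013 in²; f_rv = 90.5 / (5 × 0.6013) = 30.1 ksi.
F'_nt = 1.3 F_nt − (Ω F_nt / F_nv) f_rv = 1.3·113 − (2·113/84)·30.1 = 65.92 ksi, capped at F_nt → F'_nt = 65.92 ksi.
R_n = F'_nt · A_b · n = 65.92 × 0.6013 × 5 = 198.2 kips.
Allowable strength R_n/Ω = 198.2 / 2 = 99.1 kips.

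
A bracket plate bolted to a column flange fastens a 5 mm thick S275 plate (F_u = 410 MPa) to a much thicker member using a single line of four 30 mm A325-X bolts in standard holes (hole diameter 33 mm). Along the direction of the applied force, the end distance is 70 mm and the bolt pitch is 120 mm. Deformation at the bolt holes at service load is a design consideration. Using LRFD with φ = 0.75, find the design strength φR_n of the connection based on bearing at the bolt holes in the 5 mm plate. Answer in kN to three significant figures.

Per bolt r_n = 1.2 l_c t F_u ≤ 2.4 d t F_u; upper limit = 2.4 × 30 × 5 × 410 / 1000 = 147.6 kN.
Edge bolt: l_c = 70 − 33/2 = 53.5 mm → 1.2 × 53.5 × 5 × 410 / 1000 = 131.6 → r_n = 131.6 kN.
Interior bolts: l_c = 120 − 33 = 87 mm → 1.2 × 87 × 5 × 410 / 1000 = 214 → r_n = 147.6 kN.
R_n = 1 × 131.6 + 3 × 147.6 = 574.4 kN.
Design strength φR_n = 0.75 × 574.4 = 431 kN.

431 kN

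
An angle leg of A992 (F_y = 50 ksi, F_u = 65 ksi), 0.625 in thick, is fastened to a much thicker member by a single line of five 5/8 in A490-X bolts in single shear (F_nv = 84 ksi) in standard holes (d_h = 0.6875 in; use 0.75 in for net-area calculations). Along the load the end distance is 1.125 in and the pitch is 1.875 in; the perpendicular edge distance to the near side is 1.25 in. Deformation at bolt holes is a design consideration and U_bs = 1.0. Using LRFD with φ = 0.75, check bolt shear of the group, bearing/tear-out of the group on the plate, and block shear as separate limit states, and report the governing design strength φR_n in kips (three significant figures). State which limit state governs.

Bolt shear: A_b = π·0.625²/4 = 0.3068 in²; R_n = 84 × 0.3068 × 5 × 1 = 128.9 kips → 0.75 × 128.9 = 96.6 kips.
Bearing: edge l_c = 0.7812, r_n = 38.09 kips; interior l_c = 1.188, r_n = 57.89 kips; R_n = 38.09 + 4·57.89 = 269.6 kips → 202 kips.
Block shear: A_gv = 5.391, A_nv = 3.281, A_nt = 0.5469 in²; R_n = min(0.6F_uA_nv, 0.6F_yA_gv) + U_bs·F_u·A_nt = 163.5 kips → 123 kips.
Bolt shear governs: 96.6 kips.

96.6 kips (bolt shear governs)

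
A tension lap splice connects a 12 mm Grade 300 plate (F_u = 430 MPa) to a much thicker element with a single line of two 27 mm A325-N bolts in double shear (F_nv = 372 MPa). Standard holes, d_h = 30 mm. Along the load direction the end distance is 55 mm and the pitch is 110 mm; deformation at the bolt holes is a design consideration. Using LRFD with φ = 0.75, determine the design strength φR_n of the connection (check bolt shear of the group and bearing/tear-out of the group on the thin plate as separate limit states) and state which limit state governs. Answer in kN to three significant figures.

437 kN (bearing governs)

Bolt shear: A_b = π·27²/4 = 572.6 mm²; R_n = 372 × 572.6 × 2 × 2 / 1000 = 852 kN → 0.75 × 852 = 639 kN.
Bearing (1.2 l_c t F_u ≤ 2.4 d t F_u): upper limit = 2.4·27·12·430 / 1000 = 334.4 kN.
  Edge l_c = 55 − 30/2 = 40 → r_n = 247.7 kN; interior l_c = 110 − 30 = 80 → r_n = 334.4 kN.
  R_n,bearing = 1·247.7 + 1·334.4 = 582 kN → 0.75 × 582 = 437 kN.
Bearing governs: 437 kN.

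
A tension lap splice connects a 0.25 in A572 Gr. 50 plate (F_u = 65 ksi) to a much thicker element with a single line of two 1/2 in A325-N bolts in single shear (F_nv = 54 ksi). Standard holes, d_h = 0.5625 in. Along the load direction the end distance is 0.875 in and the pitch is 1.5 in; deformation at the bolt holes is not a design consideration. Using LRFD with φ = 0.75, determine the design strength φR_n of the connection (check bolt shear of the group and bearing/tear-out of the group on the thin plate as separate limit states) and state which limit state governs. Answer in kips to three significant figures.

Bolt shear: A_b = π·0.5²/4 = 0.1963 in²; R_n = 54 × 0.1963 × 2 × 1 = 21.21 kips → 0.75 × 21.21 = 15.9 kips.
Bearing (1.5 l_c t F_u ≤ 3.0 d t F_u): upper limit = 3.0·0.5·0.25·65 = 24.38 kips.
  Edge l_c = 0.875 − 0.5625/2 = 0.5938 → r_n = 14.47 kips; interior l_c = 1.5 − 0.5625 = 0.9375 → r_n = 22.85 kips.
  R_n,bearing = 1·14.47 + 1·22.85 = 37.32 kips → 0.75 × 37.32 = 28 kips.
Bolt shear governs: 15.9 kips.

15.9 kips (bolt shear governs)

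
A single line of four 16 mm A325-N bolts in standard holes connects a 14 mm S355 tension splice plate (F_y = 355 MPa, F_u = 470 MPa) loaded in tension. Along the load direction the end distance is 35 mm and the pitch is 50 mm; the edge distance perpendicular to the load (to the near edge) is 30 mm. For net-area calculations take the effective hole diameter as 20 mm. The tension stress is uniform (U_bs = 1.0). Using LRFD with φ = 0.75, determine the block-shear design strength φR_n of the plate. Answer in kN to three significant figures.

Shear plane L_v = 35 + 3·50 = 185 mm; A_gv = 185 × 14 = 2590 mm².
A_nv = (185 − 3.5·20) × 14 = 1610 mm².
A_nt = (30 − 0.5·20) × 14 = 280 mm².
0.6 F_u A_nv = 454 kN; 0.6 F_y A_gv = 551.7 kN → shear rupture governs the shear term.
R_n = 454 + 1.0 × 470 × 280 / 1000 = 585.6 kN.
Design strength φR_n = 0.75 × 585.6 = 439 kN.

439 kN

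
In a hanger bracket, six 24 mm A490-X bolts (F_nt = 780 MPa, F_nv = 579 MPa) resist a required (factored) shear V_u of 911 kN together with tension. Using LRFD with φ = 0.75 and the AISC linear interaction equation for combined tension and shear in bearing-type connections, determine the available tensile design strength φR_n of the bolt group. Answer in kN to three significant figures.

837 kN

A_b = π·24²/4 = 452.4 mm²; f_rv = 911 × 1000 / (6 × 452.4) = 335.6 MPa.
F'_nt = 1.3 F_nt − (F_nt / φF_nv) f_rv = 1.3·780 − (780/(0.75·579))·335.6 = 411.1 MPa, capped at F_nt → F'_nt = 411.1 MPa.
R_n = F'_nt · A_b · n = 411.1 × 452.4 × 6 / 1000 = 1116 kN.
Design strength φR_n = 0.75 × 1116 = 837 kN.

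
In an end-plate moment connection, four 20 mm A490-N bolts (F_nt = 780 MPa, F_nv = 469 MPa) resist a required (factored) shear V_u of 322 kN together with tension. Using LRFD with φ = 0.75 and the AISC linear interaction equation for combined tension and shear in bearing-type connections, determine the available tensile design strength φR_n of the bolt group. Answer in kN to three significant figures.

420 kN

A_b = π·20²/4 = 314.2 mm²; f_rv = 322 × 1000 / (4 × 314.2) = 256.2 MPa.
F'_nt = 1.3 F_nt − (F_nt / φF_nv) f_rv = 1.3·780 − (780/(0.75·469))·256.2 = 445.8 MPa, capped at F_nt → F'_nt = 445.8 MPa.
R_n = F'_nt · A_b · n = 445.8 × 314.2 × 4 / 1000 = 560.2 kN.
Design strength φR_n = 0.75 × 560.2 = 420 kN.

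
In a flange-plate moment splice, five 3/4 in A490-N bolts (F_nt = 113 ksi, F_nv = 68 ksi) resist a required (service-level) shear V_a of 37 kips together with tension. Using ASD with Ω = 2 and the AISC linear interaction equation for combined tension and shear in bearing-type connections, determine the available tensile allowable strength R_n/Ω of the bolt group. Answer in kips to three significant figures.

101 kips

A_b = π·0.75²/4 = 0.4418 in²; f_rv = 37 / (5 × 0.4418) = 16.75 ksi.
F'_nt = 1.3 F_nt − (Ω F_nt / F_nv) f_rv = 1.3·113 − (2·113/68)·16.75 = 91.23 ksi, capped at F_nt → F'_nt = 91.23 ksi.
R_n = F'_nt · A_b · n = 91.23 × 0.4418 × 5 = 201.5 kips.
Allowable strength R_n/Ω = 201.5 / 2 = 101 kips.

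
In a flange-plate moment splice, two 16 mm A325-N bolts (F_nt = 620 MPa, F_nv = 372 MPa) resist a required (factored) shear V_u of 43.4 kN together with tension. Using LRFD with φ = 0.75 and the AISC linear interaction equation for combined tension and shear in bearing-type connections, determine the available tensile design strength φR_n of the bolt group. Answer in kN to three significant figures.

171 kN

A_b = π·16²/4 = 201.1 mm²; f_rv = 43.4 × 1000 / (2 × 201.1) = 107.9 MPa.
F'_nt = 1.3 F_nt − (F_nt / φF_nv) f_rv = 1.3·620 − (620/(0.75·372))·107.9 = 566.2 MPa, capped at F_nt → F'_nt = 566.2 MPa.
R_n = F'_nt · A_b · n = 566.2 × 201.1 × 2 / 1000 = 227.7 kN.
Design strength φR_n = 0.75 × 227.7 = 171 kN.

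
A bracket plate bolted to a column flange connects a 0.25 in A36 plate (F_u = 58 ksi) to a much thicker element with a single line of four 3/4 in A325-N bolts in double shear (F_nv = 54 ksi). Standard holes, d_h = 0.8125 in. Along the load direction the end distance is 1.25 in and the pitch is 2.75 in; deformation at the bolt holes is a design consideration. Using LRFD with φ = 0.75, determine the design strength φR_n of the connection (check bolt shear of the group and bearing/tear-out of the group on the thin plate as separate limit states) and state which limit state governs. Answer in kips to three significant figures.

Bolt shear: A_b = π·0.75²/4 = 0.4418 in²; R_n = 54 × 0.4418 × 4 × 2 = 190.9 kips → 0.75 × 190.9 = 143 kips.
Bearing (1.2 l_c t F_u ≤ 2.4 d t F_u): upper limit = 2.4·0.75·0.25·58 = 26.1 kips.
  Edge l_c = 1.25 − 0.8125/2 = 0.8438 → r_n = 14.68 kips; interior l_c = 2.75 − 0.8125 = 1.938 → r_n = 26.1 kips.
  R_n,bearing = 1·14.68 + 3·26.1 = 92.98 kips → 0.75 × 92.98 = 69.7 kips.
Bearing governs: 69.7 kips.

69.7 kips (bearing governs)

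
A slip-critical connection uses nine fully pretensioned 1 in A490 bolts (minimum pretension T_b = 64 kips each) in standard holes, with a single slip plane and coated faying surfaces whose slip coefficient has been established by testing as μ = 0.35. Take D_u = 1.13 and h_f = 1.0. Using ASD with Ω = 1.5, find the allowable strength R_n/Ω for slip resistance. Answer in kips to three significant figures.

R_n = μ · D_u · h_f · T_b · n_s · n_b = 0.35 × 1.13 × 1.0 × 64 × 1 × 9 = 227.8 kips.
Allowable strength R_n/Ω = 227.8 / 1.5 = 152 kips.

152 kips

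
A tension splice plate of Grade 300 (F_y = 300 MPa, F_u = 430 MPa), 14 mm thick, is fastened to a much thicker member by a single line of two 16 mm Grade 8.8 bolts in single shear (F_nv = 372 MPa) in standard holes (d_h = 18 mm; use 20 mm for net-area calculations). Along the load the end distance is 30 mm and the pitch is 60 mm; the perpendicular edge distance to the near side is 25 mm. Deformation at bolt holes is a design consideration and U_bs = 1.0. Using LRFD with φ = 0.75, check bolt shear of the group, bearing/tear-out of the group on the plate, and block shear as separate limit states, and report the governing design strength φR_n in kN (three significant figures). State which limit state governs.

112 kN (bolt shear governs)

Bolt shear: A_b = π·16²/4 = 201.1 mm²; R_n = 372 × 201.1 × 2 × 1 / 1000 = 149.6 kN → 0.75 × 149.6 = 112 kN.
Bearing: edge l_c = 21, r_n = 151.7 kN; interior l_c = 42, r_n = 231.2 kN; R_n = 151.7 + 1·231.2 = 382.9 kN → 287 kN.
Block shear: A_gv = 1260, A_nv = 840, A_nt = 210 mm²; R_n = min(0.6F_uA_nv, 0.6F_yA_gv) + U_bs·F_u·A_nt = 307 kN → 230 kN.
Bolt shear governs: 112 kN.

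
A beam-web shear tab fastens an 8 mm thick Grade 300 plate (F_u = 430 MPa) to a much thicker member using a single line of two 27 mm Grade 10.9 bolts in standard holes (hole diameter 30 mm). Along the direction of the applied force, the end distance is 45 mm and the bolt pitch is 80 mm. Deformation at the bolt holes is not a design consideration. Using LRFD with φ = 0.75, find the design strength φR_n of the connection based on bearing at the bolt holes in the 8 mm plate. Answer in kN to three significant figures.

310 kN

Per bolt r_n = 1.5 l_c t F_u ≤ 3.0 d t F_u; upper limit = 3.0 × 27 × 8 × 430 / 1000 = 278.6 kN.
Edge bolt: l_c = 45 − 30/2 = 30 mm → 1.5 × 30 × 8 × 430 / 1000 = 154.8 → r_n = 154.8 kN.
Interior bolts: l_c = 80 − 30 = 50 mm → 1.5 × 50 × 8 × 430 / 1000 = 258 → r_n = 258 kN.
R_n = 1 × 154.8 + 1 × 258 = 412.8 kN.
Design strength φR_n = 0.75 × 412.8 = 310 kN.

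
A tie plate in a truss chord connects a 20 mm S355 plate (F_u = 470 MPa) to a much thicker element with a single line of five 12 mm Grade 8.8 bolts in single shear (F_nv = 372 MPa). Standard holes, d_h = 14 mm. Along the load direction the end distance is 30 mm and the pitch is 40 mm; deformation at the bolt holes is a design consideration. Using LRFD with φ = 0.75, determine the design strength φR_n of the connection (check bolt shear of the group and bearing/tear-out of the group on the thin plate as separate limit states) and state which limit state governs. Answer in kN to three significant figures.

158 kN (bolt shear governs)

Bolt shear: A_b = π·12²/4 = 113.1 mm²; R_n = 372 × 113.1 × 5 × 1 / 1000 = 210.4 kN → 0.75 × 210.4 = 158 kN.
Bearing (1.2 l_c t F_u ≤ 2.4 d t F_u): upper limit = 2.4·12·20·470 / 1000 = 270.7 kN.
  Edge l_c = 30 − 14/2 = 23 → r_n = 259.4 kN; interior l_c = 40 − 14 = 26 → r_n = 270.7 kN.
  R_n,bearing = 1·259.4 + 4·270.7 = 1342 kN → 0.75 × 1342 = 1010 kN.
Bolt shear governs: 158 kN.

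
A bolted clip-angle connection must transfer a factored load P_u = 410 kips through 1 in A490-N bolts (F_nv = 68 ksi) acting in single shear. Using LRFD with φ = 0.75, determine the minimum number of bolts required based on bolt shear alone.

A_b = π·1²/4 = 0.7854 in².
Per-bolt design strength φR_n = 0.75 × 68 × 0.7854 × 1 = 40.06 kips.
n ≥ 410 / 40.06 = 10.24 → use 11 bolts.

11 bolts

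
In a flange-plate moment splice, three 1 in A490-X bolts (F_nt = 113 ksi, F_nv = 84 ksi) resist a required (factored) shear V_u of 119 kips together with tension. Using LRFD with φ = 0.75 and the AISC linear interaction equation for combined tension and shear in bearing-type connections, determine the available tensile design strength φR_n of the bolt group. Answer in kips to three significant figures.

A_b = π·1²/4 = 0.7854 in²; f_rv = 119 / (3 × 0.7854) = 50.51 ksi.
F'_nt = 1.3 F_nt − (F_nt / φF_nv) f_rv = 1.3·113 − (113/(0.75·84))·50.51 = 56.31 ksi, capped at F_nt → F'_nt = 56.31 ksi.
R_n = F'_nt · A_b · n = 56.31 × 0.7854 × 3 = 132.7 kips.
Design strength φR_n = 0.75 × 132.7 = 99.5 kips.

99.5 kips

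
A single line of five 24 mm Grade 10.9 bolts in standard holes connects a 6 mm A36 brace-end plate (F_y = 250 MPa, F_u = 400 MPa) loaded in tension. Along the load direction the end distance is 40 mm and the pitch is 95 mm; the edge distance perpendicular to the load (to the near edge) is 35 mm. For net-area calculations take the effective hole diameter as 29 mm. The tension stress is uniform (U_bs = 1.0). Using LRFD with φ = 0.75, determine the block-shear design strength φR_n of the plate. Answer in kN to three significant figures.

320 kN

Shear plane L_v = 40 + 4·95 = 420 mm; A_gv = 420 × 6 = 2520 mm².
A_nv = (420 − 4.5·29) × 6 = 1737 mm².
A_nt = (35 − 0.5·29) × 6 = 123 mm².
0.6 F_u A_nv = 416.9 kN; 0.6 F_y A_gv = 378 kN → shear yielding governs the shear term.
R_n = 378 + 1.0 × 400 × 123 / 1000 = 427.2 kN.
Design strength φR_n = 0.75 × 427.2 = 320 kN.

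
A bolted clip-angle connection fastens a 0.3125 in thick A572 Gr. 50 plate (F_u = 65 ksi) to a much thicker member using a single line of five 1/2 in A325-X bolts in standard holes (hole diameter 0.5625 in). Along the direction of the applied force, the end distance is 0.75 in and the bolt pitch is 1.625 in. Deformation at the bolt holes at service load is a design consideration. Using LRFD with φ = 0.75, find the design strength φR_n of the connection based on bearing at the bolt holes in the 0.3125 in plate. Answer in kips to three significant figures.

81.7 kips

Per bolt r_n = 1.2 l_c t F_u ≤ 2.4 d t F_u; upper limit = 2.4 × 0.5 × 0.3125 × 65 = 24.38 kips.
Edge bolt: l_c = 0.75 − 0.5625/2 = 0.4688 in → 1.2 × 0.4688 × 0.3125 × 65 = 11.43 → r_n = 11.43 kips.
Interior bolts: l_c = 1.625 − 0.5625 = 1.062 in → 1.2 × 1.062 × 0.3125 × 65 = 25.9 → r_n = 24.38 kips.
R_n = 1 × 11.43 + 4 × 24.38 = 108.9 kips.
Design strength φR_n = 0.75 × 108.9 = 81.7 kips.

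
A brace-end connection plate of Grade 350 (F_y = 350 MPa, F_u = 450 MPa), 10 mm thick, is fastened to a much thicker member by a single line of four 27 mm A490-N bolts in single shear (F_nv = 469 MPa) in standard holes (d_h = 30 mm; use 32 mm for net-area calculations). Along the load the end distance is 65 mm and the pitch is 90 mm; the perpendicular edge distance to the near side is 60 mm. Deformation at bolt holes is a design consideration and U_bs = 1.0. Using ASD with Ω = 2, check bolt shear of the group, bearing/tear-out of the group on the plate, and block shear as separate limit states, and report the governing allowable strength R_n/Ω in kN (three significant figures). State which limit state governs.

400 kN (block shear governs)

Bolt shear: A_b = π·27²/4 = 572.6 mm²; R_n = 469 × 572.6 × 4 × 1 / 1000 = 1074 kN → 1074 / 2 = 537 kN.
Bearing: edge l_c = 50, r_n = 270 kN; interior l_c = 60, r_n = 291.6 kN; R_n = 270 + 3·291.6 = 1145 kN → 572 kN.
Block shear: A_gv = 3350, A_nv = 2230, A_nt = 440 mm²; R_n = min(0.6F_uA_nv, 0.6F_yA_gv) + U_bs·F_u·A_nt = 800.1 kN → 400 kN.
Block shear governs: 400 kN.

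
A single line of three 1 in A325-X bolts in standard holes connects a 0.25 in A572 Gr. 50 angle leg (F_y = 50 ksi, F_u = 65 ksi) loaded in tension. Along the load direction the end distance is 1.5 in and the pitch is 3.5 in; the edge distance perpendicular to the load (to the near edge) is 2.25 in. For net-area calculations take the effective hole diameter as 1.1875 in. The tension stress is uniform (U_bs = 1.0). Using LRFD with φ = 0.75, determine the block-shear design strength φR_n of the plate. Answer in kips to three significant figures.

Shear plane L_v = 1.5 + 2·3.5 = 8.5 in; A_gv = 8.5 × 0.25 = 2.125 in².
A_nv = (8.5 − 2.5·1.1875) × 0.25 = 1.383 in².
A_nt = (2.25 − 0.5·1.1875) × 0.25 = 0.4141 in².
0.6 F_u A_nv = 53.93 kips; 0.6 F_y A_gv = 63.75 kips → shear rupture governs the shear term.
R_n = 53.93 + 1.0 × 65 × 0.4141 = 80.84 kips.
Design strength φR_n = 0.75 × 80.84 = 60.6 kips.

60.6 kips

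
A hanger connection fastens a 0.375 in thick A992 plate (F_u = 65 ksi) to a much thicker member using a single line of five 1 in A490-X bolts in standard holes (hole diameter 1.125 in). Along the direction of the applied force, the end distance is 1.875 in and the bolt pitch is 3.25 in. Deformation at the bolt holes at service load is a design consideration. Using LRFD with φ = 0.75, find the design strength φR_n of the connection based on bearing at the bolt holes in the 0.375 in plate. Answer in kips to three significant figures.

Per bolt r_n = 1.2 l_c t F_u ≤ 2.4 d t F_u; upper limit = 2.4 × 1 × 0.375 × 65 = 58.5 kips.
Edge bolt: l_c = 1.875 − 1.125/2 = 1.312 in → 1.2 × 1.312 × 0.375 × 65 = 38.39 → r_n = 38.39 kips.
Interior bolts: l_c = 3.25 − 1.125 = 2.125 in → 1.2 × 2.125 × 0.375 × 65 = 62.16 → r_n = 58.5 kips.
R_n = 1 × 38.39 + 4 × 58.5 = 272.4 kips.
Design strength φR_n = 0.75 × 272.4 = 204 kips.

204 kips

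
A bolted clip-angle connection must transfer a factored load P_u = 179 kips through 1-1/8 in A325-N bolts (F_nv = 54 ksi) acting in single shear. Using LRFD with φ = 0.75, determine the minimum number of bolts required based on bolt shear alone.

A_b = π·1.125²/4 = 0.994 in².
Per-bolt design strength φR_n = 0.75 × 54 × 0.994 × 1 = 40.26 kips.
n ≥ 179 / 40.26 = 4.446 → use 5 bolts.

5 bolts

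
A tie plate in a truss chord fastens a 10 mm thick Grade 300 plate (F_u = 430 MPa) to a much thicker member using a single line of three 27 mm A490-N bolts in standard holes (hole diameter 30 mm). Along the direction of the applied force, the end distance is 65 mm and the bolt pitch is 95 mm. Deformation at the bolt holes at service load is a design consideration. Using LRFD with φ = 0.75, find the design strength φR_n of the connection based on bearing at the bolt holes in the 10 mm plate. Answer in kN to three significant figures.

611 kN

Per bolt r_n = 1.2 l_c t F_u ≤ 2.4 d t F_u; upper limit = 2.4 × 27 × 10 × 430 / 1000 = 278.6 kN.
Edge bolt: l_c = 65 − 30/2 = 50 mm → 1.2 × 50 × 10 × 430 / 1000 = 258 → r_n = 258 kN.
Interior bolts: l_c = 95 − 30 = 65 mm → 1.2 × 65 × 10 × 430 / 1000 = 335.4 → r_n = 278.6 kN.
R_n = 1 × 258 + 2 × 278.6 = 815.3 kN.
Design strength φR_n = 0.75 × 815.3 = 611 kN.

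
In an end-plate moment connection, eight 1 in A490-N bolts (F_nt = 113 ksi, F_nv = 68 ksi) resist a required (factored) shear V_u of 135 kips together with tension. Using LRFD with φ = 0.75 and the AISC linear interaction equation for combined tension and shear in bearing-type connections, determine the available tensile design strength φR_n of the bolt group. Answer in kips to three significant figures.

468 kips

A_b = π·1²/4 = 0.7854 in²; f_rv = 135 / (8 × 0.7854) = 21.49 ksi.
F'_nt = 1.3 F_nt − (F_nt / φF_nv) f_rv = 1.3·113 − (113/(0.75·68))·21.49 = 99.29 ksi, capped at F_nt → F'_nt = 99.29 ksi.
R_n = F'_nt · A_b · n = 99.29 × 0.7854 × 8 = 623.9 kips.
Design strength φR_n = 0.75 × 623.9 = 468 kips.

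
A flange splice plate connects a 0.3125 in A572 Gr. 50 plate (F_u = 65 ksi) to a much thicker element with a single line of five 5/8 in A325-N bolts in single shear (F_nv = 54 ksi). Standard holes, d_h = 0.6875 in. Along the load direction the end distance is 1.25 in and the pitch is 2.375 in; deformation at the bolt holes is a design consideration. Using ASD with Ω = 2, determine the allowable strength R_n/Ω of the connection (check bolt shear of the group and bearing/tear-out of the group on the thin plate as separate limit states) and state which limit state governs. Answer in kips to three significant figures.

41.4 kips (bolt shear governs)

Bolt shear: A_b = π·0.625²/4 = 0.3068 in²; R_n = 54 × 0.3068 × 5 × 1 = 82.83 kips → 82.83 / 2 = 41.4 kips.
Bearing (1.2 l_c t F_u ≤ 2.4 d t F_u): upper limit = 2.4·0.625·0.3125·65 = 30.47 kips.
  Edge l_c = 1.25 − 0.6875/2 = 0.9062 → r_n = 22.09 kips; interior l_c = 2.375 − 0.6875 = 1.688 → r_n = 30.47 kips.
  R_n,bearing = 1·22.09 + 4·30.47 = 144 kips → 144 / 2 = 72 kips.
Bolt shear governs: 41.4 kips.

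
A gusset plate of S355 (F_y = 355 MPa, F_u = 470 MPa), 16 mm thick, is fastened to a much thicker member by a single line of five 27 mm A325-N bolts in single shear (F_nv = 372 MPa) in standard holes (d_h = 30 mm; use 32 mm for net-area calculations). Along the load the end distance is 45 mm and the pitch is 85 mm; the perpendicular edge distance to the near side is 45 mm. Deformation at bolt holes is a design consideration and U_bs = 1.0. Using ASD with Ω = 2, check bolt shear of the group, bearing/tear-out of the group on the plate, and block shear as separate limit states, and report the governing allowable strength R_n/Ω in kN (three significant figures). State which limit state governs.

Bolt shear: A_b = π·27²/4 = 572.6 mm²; R_n = 372 × 572.6 × 5 × 1 / 1000 = 1065 kN → 1065 / 2 = 532 kN.
Bearing: edge l_c = 30, r_n = 270.7 kN; interior l_c = 55, r_n = 487.3 kN; R_n = 270.7 + 4·487.3 = 2220 kN → 1110 kN.
Block shear: A_gv = 6160, A_nv = 3856, A_nt = 464 mm²; R_n = min(0.6F_uA_nv, 0.6F_yA_gv) + U_bs·F_u·A_nt = 1305 kN → 653 kN.
Bolt shear governs: 532 kN.

532 kN (bolt shear governs)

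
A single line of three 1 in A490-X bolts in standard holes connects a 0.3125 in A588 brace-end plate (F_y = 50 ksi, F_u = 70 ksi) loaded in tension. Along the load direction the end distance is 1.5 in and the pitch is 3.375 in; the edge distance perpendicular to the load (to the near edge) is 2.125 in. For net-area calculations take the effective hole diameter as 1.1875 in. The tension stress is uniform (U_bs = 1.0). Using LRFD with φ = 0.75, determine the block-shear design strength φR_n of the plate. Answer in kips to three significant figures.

Shear plane L_v = 1.5 + 2·3.375 = 8.25 in; A_gv = 8.25 × 0.3125 = 2.578 in².
A_nv = (8.25 − 2.5·1.1875) × 0.3125 = 1.65 in².
A_nt = (2.125 − 0.5·1.1875) × 0.3125 = 0.4785 in².
0.6 F_u A_nv = 69.32 kips; 0.6 F_y A_gv = 77.34 kips → shear rupture governs the shear term.
R_n = 69.32 + 1.0 × 70 × 0.4785 = 102.8 kips.
Design strength φR_n = 0.75 × 102.8 = 77.1 kips.

77.1 kips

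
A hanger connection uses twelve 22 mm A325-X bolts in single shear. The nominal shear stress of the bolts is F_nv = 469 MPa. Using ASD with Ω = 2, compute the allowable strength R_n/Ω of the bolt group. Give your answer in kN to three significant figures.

A_b = π × 22² / 4 = 380.1 mm².
R_n = F_nv · A_b · n · n_s = 469 × 380.1 × 12 × 1 / 1000 = 2139 kN.
Allowable strength R_n/Ω = 2139 / 2 = 1070 kN.

1070 kN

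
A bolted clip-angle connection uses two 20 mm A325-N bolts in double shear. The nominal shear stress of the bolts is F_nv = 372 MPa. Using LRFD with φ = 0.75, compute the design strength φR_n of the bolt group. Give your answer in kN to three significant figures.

351 kN

A_b = π × 20² / 4 = 314.2 mm².
R_n = F_nv · A_b · n · n_s = 372 × 314.2 × 2 × 2 / 1000 = 467.5 kN.
Design strength φR_n = 0.75 × 467.5 = 351 kN.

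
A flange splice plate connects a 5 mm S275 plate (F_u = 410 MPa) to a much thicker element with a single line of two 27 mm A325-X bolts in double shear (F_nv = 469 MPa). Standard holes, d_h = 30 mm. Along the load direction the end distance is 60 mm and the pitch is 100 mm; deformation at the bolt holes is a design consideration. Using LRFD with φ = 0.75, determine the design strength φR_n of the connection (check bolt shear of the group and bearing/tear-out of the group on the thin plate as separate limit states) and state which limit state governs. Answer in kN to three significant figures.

Bolt shear: A_b = π·27²/4 = 572.6 mm²; R_n = 469 × 572.6 × 2 × 2 / 1000 = 1074 kN → 0.75 × 1074 = 806 kN.
Bearing (1.2 l_c t F_u ≤ 2.4 d t F_u): upper limit = 2.4·27·5·410 / 1000 = 132.8 kN.
  Edge l_c = 60 − 30/2 = 45 → r_n = 110.7 kN; interior l_c = 100 − 30 = 70 → r_n = 132.8 kN.
  R_n,bearing = 1·110.7 + 1·132.8 = 243.5 kN → 0.75 × 243.5 = 183 kN.
Bearing governs: 183 kN.

183 kN (bearing governs)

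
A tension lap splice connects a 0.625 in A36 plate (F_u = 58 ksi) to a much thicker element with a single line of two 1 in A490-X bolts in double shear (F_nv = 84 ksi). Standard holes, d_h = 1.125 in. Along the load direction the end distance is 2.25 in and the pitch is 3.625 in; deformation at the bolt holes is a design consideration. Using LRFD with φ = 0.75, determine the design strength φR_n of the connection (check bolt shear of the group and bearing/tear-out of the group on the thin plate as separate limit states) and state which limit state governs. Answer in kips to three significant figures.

Bolt shear: A_b = π·1²/4 = 0.7854 in²; R_n = 84 × 0.7854 × 2 × 2 = 263.9 kips → 0.75 × 263.9 = 198 kips.
Bearing (1.2 l_c t F_u ≤ 2.4 d t F_u): upper limit = 2.4·1·0.625·58 = 87 kips.
  Edge l_c = 2.25 − 1.125/2 = 1.688 → r_n = 73.41 kips; interior l_c = 3.625 − 1.125 = 2.5 → r_n = 87 kips.
  R_n,bearing = 1·73.41 + 1·87 = 160.4 kips → 0.75 × 160.4 = 120 kips.
Bearing governs: 120 kips.

120 kips (bearing governs)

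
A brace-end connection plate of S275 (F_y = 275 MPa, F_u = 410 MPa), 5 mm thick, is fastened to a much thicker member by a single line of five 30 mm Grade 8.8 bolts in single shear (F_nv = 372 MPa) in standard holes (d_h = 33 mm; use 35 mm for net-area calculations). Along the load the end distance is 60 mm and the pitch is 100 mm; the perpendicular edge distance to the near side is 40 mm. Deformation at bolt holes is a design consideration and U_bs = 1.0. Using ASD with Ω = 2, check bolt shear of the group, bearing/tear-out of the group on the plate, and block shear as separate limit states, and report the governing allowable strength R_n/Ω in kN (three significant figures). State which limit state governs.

Bolt shear: A_b = π·30²/4 = 706.9 mm²; R_n = 372 × 706.9 × 5 × 1 / 1000 = 1315 kN → 1315 / 2 = 657 kN.
Bearing: edge l_c = 43.5, r_n = 107 kN; interior l_c = 67, r_n = 147.6 kN; R_n = 107 + 4·147.6 = 697.4 kN → 349 kN.
Block shear: A_gv = 2300, A_nv = 1512, A_nt = 112.5 mm²; R_n = min(0.6F_uA_nv, 0.6F_yA_gv) + U_bs·F_u·A_nt = 418.2 kN → 209 kN.
Block shear governs: 209 kN.

209 kN (block shear governs)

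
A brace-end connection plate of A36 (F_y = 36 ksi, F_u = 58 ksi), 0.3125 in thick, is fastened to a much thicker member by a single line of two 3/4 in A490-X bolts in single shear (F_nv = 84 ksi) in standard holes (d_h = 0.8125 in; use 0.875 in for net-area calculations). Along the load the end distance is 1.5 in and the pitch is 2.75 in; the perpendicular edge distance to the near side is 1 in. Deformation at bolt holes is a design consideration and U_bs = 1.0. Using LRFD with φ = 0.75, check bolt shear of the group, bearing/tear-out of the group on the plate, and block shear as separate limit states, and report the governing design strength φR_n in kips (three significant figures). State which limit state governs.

29.2 kips (block shear governs)

Bolt shear: A_b = π·0.75²/4 = 0.4418 in²; R_n = 84 × 0.4418 × 2 × 1 = 74.22 kips → 0.75 × 74.22 = 55.7 kips.
Bearing: edge l_c = 1.094, r_n = 23.79 kips; interior l_c = 1.938, r_n = 32.62 kips; R_n = 23.79 + 1·32.62 = 56.41 kips → 42.3 kips.
Block shear: A_gv = 1.328, A_nv = 0.918, A_nt = 0.1758 in²; R_n = min(0.6F_uA_nv, 0.6F_yA_gv) + U_bs·F_u·A_nt = 38.88 kips → 29.2 kips.
Block shear governs: 29.2 kips.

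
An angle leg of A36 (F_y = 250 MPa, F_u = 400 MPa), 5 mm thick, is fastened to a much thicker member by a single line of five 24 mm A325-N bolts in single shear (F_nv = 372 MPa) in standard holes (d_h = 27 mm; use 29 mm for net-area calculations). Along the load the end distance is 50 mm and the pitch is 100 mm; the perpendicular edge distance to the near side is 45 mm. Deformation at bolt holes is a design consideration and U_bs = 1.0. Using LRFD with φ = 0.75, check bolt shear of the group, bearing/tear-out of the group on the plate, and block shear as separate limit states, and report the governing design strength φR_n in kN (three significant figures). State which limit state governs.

299 kN (block shear governs)

Bolt shear: A_b = π·24²/4 = 452.4 mm²; R_n = 372 × 452.4 × 5 × 1 / 1000 = 841.4 kN → 0.75 × 841.4 = 631 kN.
Bearing: edge l_c = 36.5, r_n = 87.6 kN; interior l_c = 73, r_n = 115.2 kN; R_n = 87.6 + 4·115.2 = 548.4 kN → 411 kN.
Block shear: A_gv = 2250, A_nv = 1598, A_nt = 152.5 mm²; R_n = min(0.6F_uA_nv, 0.6F_yA_gv) + U_bs·F_u·A_nt = 398.5 kN → 299 kN.
Block shear governs: 299 kN.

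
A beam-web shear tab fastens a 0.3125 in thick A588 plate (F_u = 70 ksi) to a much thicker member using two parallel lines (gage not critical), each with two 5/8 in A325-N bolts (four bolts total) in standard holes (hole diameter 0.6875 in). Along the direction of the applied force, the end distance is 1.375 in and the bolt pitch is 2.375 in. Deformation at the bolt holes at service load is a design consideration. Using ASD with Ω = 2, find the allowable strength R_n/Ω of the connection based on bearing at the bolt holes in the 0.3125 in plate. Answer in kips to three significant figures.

59.9 kips

Per bolt r_n = 1.2 l_c t F_u ≤ 2.4 d t F_u; upper limit = 2.4 × 0.625 × 0.3125 × 70 = 32.81 kips.
Edge bolt: l_c = 1.375 − 0.6875/2 = 1.031 in → 1.2 × 1.031 × 0.3125 × 70 = 27.07 → r_n = 27.07 kips.
Interior bolts: l_c = 2.375 − 0.6875 = 1.688 in → 1.2 × 1.688 × 0.3125 × 70 = 44.3 → r_n = 32.81 kips.
R_n = 2 × 27.07 + 2 × 32.81 = 119.8 kips.
Allowable strength R_n/Ω = 119.8 / 2 = 59.9 kips.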